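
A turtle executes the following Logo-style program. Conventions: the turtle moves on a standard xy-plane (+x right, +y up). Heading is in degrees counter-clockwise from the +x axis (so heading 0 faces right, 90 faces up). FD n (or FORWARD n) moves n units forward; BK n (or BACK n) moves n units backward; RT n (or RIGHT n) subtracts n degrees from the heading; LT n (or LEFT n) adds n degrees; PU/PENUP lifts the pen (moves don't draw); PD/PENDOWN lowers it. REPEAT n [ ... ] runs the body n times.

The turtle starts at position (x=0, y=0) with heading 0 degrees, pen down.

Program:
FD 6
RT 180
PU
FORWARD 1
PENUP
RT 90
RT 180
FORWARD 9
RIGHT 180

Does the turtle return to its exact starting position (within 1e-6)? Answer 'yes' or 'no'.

Executing turtle program step by step:
Start: pos=(0,0), heading=0, pen down
FD 6: (0,0) -> (6,0) [heading=0, draw]
RT 180: heading 0 -> 180
PU: pen up
FD 1: (6,0) -> (5,0) [heading=180, move]
PU: pen up
RT 90: heading 180 -> 90
RT 180: heading 90 -> 270
FD 9: (5,0) -> (5,-9) [heading=270, move]
RT 180: heading 270 -> 90
Final: pos=(5,-9), heading=90, 1 segment(s) drawn

Start position: (0, 0)
Final position: (5, -9)
Distance = 10.296; >= 1e-6 -> NOT closed

Answer: no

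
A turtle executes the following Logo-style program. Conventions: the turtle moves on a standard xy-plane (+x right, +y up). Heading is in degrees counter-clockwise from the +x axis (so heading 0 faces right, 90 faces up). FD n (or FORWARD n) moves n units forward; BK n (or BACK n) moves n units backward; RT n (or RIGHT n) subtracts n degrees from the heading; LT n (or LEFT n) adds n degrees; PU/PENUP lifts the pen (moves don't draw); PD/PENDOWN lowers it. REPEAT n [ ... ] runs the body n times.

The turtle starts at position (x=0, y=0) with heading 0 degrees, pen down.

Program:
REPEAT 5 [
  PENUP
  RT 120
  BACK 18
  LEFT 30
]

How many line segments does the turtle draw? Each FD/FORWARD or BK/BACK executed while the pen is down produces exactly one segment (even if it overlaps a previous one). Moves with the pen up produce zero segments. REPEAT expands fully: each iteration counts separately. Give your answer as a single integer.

Answer: 0

Derivation:
Executing turtle program step by step:
Start: pos=(0,0), heading=0, pen down
REPEAT 5 [
  -- iteration 1/5 --
  PU: pen up
  RT 120: heading 0 -> 240
  BK 18: (0,0) -> (9,15.588) [heading=240, move]
  LT 30: heading 240 -> 270
  -- iteration 2/5 --
  PU: pen up
  RT 120: heading 270 -> 150
  BK 18: (9,15.588) -> (24.588,6.588) [heading=150, move]
  LT 30: heading 150 -> 180
  -- iteration 3/5 --
  PU: pen up
  RT 120: heading 180 -> 60
  BK 18: (24.588,6.588) -> (15.588,-9) [heading=60, move]
  LT 30: heading 60 -> 90
  -- iteration 4/5 --
  PU: pen up
  RT 120: heading 90 -> 330
  BK 18: (15.588,-9) -> (0,0) [heading=330, move]
  LT 30: heading 330 -> 0
  -- iteration 5/5 --
  PU: pen up
  RT 120: heading 0 -> 240
  BK 18: (0,0) -> (9,15.588) [heading=240, move]
  LT 30: heading 240 -> 270
]
Final: pos=(9,15.588), heading=270, 0 segment(s) drawn
Segments drawn: 0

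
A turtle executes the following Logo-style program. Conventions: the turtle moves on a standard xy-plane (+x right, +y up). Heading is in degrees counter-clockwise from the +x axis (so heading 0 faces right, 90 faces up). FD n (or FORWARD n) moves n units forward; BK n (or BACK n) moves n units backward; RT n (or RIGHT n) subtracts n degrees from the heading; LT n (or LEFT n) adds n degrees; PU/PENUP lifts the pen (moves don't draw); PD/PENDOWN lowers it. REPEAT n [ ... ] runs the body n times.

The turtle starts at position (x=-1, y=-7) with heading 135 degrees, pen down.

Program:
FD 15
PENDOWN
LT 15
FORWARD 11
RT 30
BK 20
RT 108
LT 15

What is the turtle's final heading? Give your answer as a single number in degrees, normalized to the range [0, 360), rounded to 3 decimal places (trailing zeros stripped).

Executing turtle program step by step:
Start: pos=(-1,-7), heading=135, pen down
FD 15: (-1,-7) -> (-11.607,3.607) [heading=135, draw]
PD: pen down
LT 15: heading 135 -> 150
FD 11: (-11.607,3.607) -> (-21.133,9.107) [heading=150, draw]
RT 30: heading 150 -> 120
BK 20: (-21.133,9.107) -> (-11.133,-8.214) [heading=120, draw]
RT 108: heading 120 -> 12
LT 15: heading 12 -> 27
Final: pos=(-11.133,-8.214), heading=27, 3 segment(s) drawn

Answer: 27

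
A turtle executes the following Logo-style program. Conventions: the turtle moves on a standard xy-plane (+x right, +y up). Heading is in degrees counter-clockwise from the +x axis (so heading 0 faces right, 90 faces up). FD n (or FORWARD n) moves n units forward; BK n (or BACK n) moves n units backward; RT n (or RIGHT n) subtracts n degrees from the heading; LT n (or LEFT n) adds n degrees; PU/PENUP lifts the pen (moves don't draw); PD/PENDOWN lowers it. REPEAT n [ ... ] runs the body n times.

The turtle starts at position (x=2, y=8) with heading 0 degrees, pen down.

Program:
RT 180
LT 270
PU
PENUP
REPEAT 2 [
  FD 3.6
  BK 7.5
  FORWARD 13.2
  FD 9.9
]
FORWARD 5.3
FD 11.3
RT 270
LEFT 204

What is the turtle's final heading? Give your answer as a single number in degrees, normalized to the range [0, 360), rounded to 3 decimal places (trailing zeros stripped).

Answer: 24

Derivation:
Executing turtle program step by step:
Start: pos=(2,8), heading=0, pen down
RT 180: heading 0 -> 180
LT 270: heading 180 -> 90
PU: pen up
PU: pen up
REPEAT 2 [
  -- iteration 1/2 --
  FD 3.6: (2,8) -> (2,11.6) [heading=90, move]
  BK 7.5: (2,11.6) -> (2,4.1) [heading=90, move]
  FD 13.2: (2,4.1) -> (2,17.3) [heading=90, move]
  FD 9.9: (2,17.3) -> (2,27.2) [heading=90, move]
  -- iteration 2/2 --
  FD 3.6: (2,27.2) -> (2,30.8) [heading=90, move]
  BK 7.5: (2,30.8) -> (2,23.3) [heading=90, move]
  FD 13.2: (2,23.3) -> (2,36.5) [heading=90, move]
  FD 9.9: (2,36.5) -> (2,46.4) [heading=90, move]
]
FD 5.3: (2,46.4) -> (2,51.7) [heading=90, move]
FD 11.3: (2,51.7) -> (2,63) [heading=90, move]
RT 270: heading 90 -> 180
LT 204: heading 180 -> 24
Final: pos=(2,63), heading=24, 0 segment(s) drawn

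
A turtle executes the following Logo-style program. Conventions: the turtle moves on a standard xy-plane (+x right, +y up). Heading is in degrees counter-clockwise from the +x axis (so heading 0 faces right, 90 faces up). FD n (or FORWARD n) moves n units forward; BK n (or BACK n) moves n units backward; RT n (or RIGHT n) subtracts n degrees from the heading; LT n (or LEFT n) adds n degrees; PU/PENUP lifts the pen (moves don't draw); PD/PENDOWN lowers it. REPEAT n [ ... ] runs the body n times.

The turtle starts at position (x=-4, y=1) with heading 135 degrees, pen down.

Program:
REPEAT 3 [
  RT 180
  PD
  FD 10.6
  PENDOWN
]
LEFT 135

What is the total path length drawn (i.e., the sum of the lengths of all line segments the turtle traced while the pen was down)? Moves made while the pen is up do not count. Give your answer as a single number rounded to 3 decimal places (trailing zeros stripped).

Answer: 31.8

Derivation:
Executing turtle program step by step:
Start: pos=(-4,1), heading=135, pen down
REPEAT 3 [
  -- iteration 1/3 --
  RT 180: heading 135 -> 315
  PD: pen down
  FD 10.6: (-4,1) -> (3.495,-6.495) [heading=315, draw]
  PD: pen down
  -- iteration 2/3 --
  RT 180: heading 315 -> 135
  PD: pen down
  FD 10.6: (3.495,-6.495) -> (-4,1) [heading=135, draw]
  PD: pen down
  -- iteration 3/3 --
  RT 180: heading 135 -> 315
  PD: pen down
  FD 10.6: (-4,1) -> (3.495,-6.495) [heading=315, draw]
  PD: pen down
]
LT 135: heading 315 -> 90
Final: pos=(3.495,-6.495), heading=90, 3 segment(s) drawn

Segment lengths:
  seg 1: (-4,1) -> (3.495,-6.495), length = 10.6
  seg 2: (3.495,-6.495) -> (-4,1), length = 10.6
  seg 3: (-4,1) -> (3.495,-6.495), length = 10.6
Total = 31.8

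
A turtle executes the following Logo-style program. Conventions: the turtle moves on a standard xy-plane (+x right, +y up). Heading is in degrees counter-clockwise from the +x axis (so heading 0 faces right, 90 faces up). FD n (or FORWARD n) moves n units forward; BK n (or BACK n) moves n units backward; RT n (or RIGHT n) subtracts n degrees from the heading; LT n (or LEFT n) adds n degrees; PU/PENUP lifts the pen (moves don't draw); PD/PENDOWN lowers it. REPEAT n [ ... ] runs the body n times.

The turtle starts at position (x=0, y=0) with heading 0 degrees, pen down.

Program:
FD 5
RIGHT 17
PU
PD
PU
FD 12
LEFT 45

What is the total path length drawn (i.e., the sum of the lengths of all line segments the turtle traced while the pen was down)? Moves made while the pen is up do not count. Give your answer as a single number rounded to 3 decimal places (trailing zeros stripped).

Executing turtle program step by step:
Start: pos=(0,0), heading=0, pen down
FD 5: (0,0) -> (5,0) [heading=0, draw]
RT 17: heading 0 -> 343
PU: pen up
PD: pen down
PU: pen up
FD 12: (5,0) -> (16.476,-3.508) [heading=343, move]
LT 45: heading 343 -> 28
Final: pos=(16.476,-3.508), heading=28, 1 segment(s) drawn

Segment lengths:
  seg 1: (0,0) -> (5,0), length = 5
Total = 5

Answer: 5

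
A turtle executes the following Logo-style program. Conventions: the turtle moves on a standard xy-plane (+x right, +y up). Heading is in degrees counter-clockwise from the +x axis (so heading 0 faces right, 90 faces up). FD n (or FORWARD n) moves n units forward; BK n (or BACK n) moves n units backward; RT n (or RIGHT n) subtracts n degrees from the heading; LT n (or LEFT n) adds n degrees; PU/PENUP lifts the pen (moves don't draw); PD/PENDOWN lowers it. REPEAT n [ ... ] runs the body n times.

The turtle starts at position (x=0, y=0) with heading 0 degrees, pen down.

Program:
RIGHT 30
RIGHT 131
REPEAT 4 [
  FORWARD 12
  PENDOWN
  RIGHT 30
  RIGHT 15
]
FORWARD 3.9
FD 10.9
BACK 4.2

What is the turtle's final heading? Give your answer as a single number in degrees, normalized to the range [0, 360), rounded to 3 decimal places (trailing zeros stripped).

Answer: 19

Derivation:
Executing turtle program step by step:
Start: pos=(0,0), heading=0, pen down
RT 30: heading 0 -> 330
RT 131: heading 330 -> 199
REPEAT 4 [
  -- iteration 1/4 --
  FD 12: (0,0) -> (-11.346,-3.907) [heading=199, draw]
  PD: pen down
  RT 30: heading 199 -> 169
  RT 15: heading 169 -> 154
  -- iteration 2/4 --
  FD 12: (-11.346,-3.907) -> (-22.132,1.354) [heading=154, draw]
  PD: pen down
  RT 30: heading 154 -> 124
  RT 15: heading 124 -> 109
  -- iteration 3/4 --
  FD 12: (-22.132,1.354) -> (-26.039,12.7) [heading=109, draw]
  PD: pen down
  RT 30: heading 109 -> 79
  RT 15: heading 79 -> 64
  -- iteration 4/4 --
  FD 12: (-26.039,12.7) -> (-20.778,23.485) [heading=64, draw]
  PD: pen down
  RT 30: heading 64 -> 34
  RT 15: heading 34 -> 19
]
FD 3.9: (-20.778,23.485) -> (-17.091,24.755) [heading=19, draw]
FD 10.9: (-17.091,24.755) -> (-6.784,28.304) [heading=19, draw]
BK 4.2: (-6.784,28.304) -> (-10.756,26.936) [heading=19, draw]
Final: pos=(-10.756,26.936), heading=19, 7 segment(s) drawn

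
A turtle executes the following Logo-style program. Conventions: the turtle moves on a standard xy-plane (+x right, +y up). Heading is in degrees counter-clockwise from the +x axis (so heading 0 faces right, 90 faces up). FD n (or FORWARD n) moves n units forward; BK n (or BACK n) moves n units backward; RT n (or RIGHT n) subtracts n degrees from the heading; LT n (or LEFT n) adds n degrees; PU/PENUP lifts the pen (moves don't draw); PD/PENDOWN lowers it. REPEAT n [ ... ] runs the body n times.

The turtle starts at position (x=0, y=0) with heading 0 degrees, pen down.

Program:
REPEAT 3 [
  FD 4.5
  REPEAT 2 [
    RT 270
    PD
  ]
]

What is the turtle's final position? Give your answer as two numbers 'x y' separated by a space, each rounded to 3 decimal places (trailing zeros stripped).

Answer: 4.5 0

Derivation:
Executing turtle program step by step:
Start: pos=(0,0), heading=0, pen down
REPEAT 3 [
  -- iteration 1/3 --
  FD 4.5: (0,0) -> (4.5,0) [heading=0, draw]
  REPEAT 2 [
    -- iteration 1/2 --
    RT 270: heading 0 -> 90
    PD: pen down
    -- iteration 2/2 --
    RT 270: heading 90 -> 180
    PD: pen down
  ]
  -- iteration 2/3 --
  FD 4.5: (4.5,0) -> (0,0) [heading=180, draw]
  REPEAT 2 [
    -- iteration 1/2 --
    RT 270: heading 180 -> 270
    PD: pen down
    -- iteration 2/2 --
    RT 270: heading 270 -> 0
    PD: pen down
  ]
  -- iteration 3/3 --
  FD 4.5: (0,0) -> (4.5,0) [heading=0, draw]
  REPEAT 2 [
    -- iteration 1/2 --
    RT 270: heading 0 -> 90
    PD: pen down
    -- iteration 2/2 --
    RT 270: heading 90 -> 180
    PD: pen down
  ]
]
Final: pos=(4.5,0), heading=180, 3 segment(s) drawn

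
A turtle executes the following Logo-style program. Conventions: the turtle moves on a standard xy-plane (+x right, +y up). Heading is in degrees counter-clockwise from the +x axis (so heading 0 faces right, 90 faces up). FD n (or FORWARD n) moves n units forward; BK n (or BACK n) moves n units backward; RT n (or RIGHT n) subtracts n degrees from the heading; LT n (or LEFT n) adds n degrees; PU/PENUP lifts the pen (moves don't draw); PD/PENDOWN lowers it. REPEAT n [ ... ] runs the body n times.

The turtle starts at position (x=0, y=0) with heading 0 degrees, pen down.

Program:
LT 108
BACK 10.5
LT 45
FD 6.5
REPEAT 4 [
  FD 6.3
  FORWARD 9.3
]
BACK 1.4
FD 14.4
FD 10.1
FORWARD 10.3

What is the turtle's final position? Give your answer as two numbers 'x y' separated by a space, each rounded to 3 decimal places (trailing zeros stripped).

Executing turtle program step by step:
Start: pos=(0,0), heading=0, pen down
LT 108: heading 0 -> 108
BK 10.5: (0,0) -> (3.245,-9.986) [heading=108, draw]
LT 45: heading 108 -> 153
FD 6.5: (3.245,-9.986) -> (-2.547,-7.035) [heading=153, draw]
REPEAT 4 [
  -- iteration 1/4 --
  FD 6.3: (-2.547,-7.035) -> (-8.16,-4.175) [heading=153, draw]
  FD 9.3: (-8.16,-4.175) -> (-16.447,0.047) [heading=153, draw]
  -- iteration 2/4 --
  FD 6.3: (-16.447,0.047) -> (-22.06,2.907) [heading=153, draw]
  FD 9.3: (-22.06,2.907) -> (-30.346,7.129) [heading=153, draw]
  -- iteration 3/4 --
  FD 6.3: (-30.346,7.129) -> (-35.96,9.989) [heading=153, draw]
  FD 9.3: (-35.96,9.989) -> (-44.246,14.212) [heading=153, draw]
  -- iteration 4/4 --
  FD 6.3: (-44.246,14.212) -> (-49.859,17.072) [heading=153, draw]
  FD 9.3: (-49.859,17.072) -> (-58.146,21.294) [heading=153, draw]
]
BK 1.4: (-58.146,21.294) -> (-56.898,20.658) [heading=153, draw]
FD 14.4: (-56.898,20.658) -> (-69.729,27.196) [heading=153, draw]
FD 10.1: (-69.729,27.196) -> (-78.728,31.781) [heading=153, draw]
FD 10.3: (-78.728,31.781) -> (-87.905,36.457) [heading=153, draw]
Final: pos=(-87.905,36.457), heading=153, 14 segment(s) drawn

Answer: -87.905 36.457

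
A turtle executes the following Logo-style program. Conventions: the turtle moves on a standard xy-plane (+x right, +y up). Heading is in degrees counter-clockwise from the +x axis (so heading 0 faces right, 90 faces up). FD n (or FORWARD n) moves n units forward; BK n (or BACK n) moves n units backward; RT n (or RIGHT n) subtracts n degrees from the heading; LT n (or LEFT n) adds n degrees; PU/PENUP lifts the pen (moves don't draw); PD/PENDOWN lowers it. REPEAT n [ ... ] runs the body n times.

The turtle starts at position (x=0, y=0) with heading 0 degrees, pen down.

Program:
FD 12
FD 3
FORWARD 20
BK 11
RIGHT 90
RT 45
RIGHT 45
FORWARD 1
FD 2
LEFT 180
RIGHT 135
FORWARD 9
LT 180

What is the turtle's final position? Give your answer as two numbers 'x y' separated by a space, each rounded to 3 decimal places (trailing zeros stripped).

Executing turtle program step by step:
Start: pos=(0,0), heading=0, pen down
FD 12: (0,0) -> (12,0) [heading=0, draw]
FD 3: (12,0) -> (15,0) [heading=0, draw]
FD 20: (15,0) -> (35,0) [heading=0, draw]
BK 11: (35,0) -> (24,0) [heading=0, draw]
RT 90: heading 0 -> 270
RT 45: heading 270 -> 225
RT 45: heading 225 -> 180
FD 1: (24,0) -> (23,0) [heading=180, draw]
FD 2: (23,0) -> (21,0) [heading=180, draw]
LT 180: heading 180 -> 0
RT 135: heading 0 -> 225
FD 9: (21,0) -> (14.636,-6.364) [heading=225, draw]
LT 180: heading 225 -> 45
Final: pos=(14.636,-6.364), heading=45, 7 segment(s) drawn

Answer: 14.636 -6.364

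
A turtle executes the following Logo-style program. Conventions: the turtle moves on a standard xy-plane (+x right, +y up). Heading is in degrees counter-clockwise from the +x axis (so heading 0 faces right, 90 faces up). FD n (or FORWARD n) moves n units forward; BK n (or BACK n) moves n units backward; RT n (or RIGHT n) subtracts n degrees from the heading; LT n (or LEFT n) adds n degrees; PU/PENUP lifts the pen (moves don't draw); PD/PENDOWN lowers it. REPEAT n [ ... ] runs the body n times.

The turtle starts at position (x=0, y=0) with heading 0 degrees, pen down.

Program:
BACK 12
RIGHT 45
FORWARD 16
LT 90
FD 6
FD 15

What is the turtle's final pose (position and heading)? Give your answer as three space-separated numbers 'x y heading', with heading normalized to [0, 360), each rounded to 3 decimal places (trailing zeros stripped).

Executing turtle program step by step:
Start: pos=(0,0), heading=0, pen down
BK 12: (0,0) -> (-12,0) [heading=0, draw]
RT 45: heading 0 -> 315
FD 16: (-12,0) -> (-0.686,-11.314) [heading=315, draw]
LT 90: heading 315 -> 45
FD 6: (-0.686,-11.314) -> (3.556,-7.071) [heading=45, draw]
FD 15: (3.556,-7.071) -> (14.163,3.536) [heading=45, draw]
Final: pos=(14.163,3.536), heading=45, 4 segment(s) drawn

Answer: 14.163 3.536 45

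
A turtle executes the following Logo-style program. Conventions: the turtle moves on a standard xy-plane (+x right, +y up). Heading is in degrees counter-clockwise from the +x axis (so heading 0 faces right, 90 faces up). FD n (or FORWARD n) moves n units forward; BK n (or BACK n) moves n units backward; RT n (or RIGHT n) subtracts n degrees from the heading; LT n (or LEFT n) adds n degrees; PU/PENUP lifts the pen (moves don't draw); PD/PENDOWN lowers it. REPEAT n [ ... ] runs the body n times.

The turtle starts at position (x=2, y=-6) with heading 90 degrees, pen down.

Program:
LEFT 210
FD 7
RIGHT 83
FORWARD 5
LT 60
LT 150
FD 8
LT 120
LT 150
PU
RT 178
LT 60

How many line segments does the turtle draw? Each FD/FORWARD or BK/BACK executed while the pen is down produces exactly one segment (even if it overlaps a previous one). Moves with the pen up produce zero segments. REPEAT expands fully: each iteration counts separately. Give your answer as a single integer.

Executing turtle program step by step:
Start: pos=(2,-6), heading=90, pen down
LT 210: heading 90 -> 300
FD 7: (2,-6) -> (5.5,-12.062) [heading=300, draw]
RT 83: heading 300 -> 217
FD 5: (5.5,-12.062) -> (1.507,-15.071) [heading=217, draw]
LT 60: heading 217 -> 277
LT 150: heading 277 -> 67
FD 8: (1.507,-15.071) -> (4.633,-7.707) [heading=67, draw]
LT 120: heading 67 -> 187
LT 150: heading 187 -> 337
PU: pen up
RT 178: heading 337 -> 159
LT 60: heading 159 -> 219
Final: pos=(4.633,-7.707), heading=219, 3 segment(s) drawn
Segments drawn: 3

Answer: 3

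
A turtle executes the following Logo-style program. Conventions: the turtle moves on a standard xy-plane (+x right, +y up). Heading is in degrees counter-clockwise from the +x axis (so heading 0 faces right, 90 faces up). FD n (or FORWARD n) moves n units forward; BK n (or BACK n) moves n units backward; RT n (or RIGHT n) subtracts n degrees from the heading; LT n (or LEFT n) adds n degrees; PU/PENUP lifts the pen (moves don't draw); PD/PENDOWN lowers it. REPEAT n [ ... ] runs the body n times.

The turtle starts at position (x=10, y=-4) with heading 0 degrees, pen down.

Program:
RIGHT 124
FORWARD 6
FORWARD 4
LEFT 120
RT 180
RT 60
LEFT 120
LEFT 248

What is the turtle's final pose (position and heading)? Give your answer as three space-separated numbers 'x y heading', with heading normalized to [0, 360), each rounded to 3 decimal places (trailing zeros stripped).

Answer: 4.408 -12.29 124

Derivation:
Executing turtle program step by step:
Start: pos=(10,-4), heading=0, pen down
RT 124: heading 0 -> 236
FD 6: (10,-4) -> (6.645,-8.974) [heading=236, draw]
FD 4: (6.645,-8.974) -> (4.408,-12.29) [heading=236, draw]
LT 120: heading 236 -> 356
RT 180: heading 356 -> 176
RT 60: heading 176 -> 116
LT 120: heading 116 -> 236
LT 248: heading 236 -> 124
Final: pos=(4.408,-12.29), heading=124, 2 segment(s) drawn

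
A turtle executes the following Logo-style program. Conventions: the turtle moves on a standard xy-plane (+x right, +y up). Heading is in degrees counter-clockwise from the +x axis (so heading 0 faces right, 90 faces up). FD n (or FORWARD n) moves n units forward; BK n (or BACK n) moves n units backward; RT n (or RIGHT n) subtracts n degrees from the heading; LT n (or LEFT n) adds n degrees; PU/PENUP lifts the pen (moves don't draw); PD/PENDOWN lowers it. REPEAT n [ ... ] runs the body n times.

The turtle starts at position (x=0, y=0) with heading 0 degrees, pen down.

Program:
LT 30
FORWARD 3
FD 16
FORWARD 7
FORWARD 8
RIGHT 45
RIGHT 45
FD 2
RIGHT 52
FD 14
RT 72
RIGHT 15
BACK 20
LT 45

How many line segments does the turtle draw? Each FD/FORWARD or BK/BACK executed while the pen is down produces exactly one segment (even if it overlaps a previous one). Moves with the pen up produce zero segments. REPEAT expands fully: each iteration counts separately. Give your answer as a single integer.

Answer: 7

Derivation:
Executing turtle program step by step:
Start: pos=(0,0), heading=0, pen down
LT 30: heading 0 -> 30
FD 3: (0,0) -> (2.598,1.5) [heading=30, draw]
FD 16: (2.598,1.5) -> (16.454,9.5) [heading=30, draw]
FD 7: (16.454,9.5) -> (22.517,13) [heading=30, draw]
FD 8: (22.517,13) -> (29.445,17) [heading=30, draw]
RT 45: heading 30 -> 345
RT 45: heading 345 -> 300
FD 2: (29.445,17) -> (30.445,15.268) [heading=300, draw]
RT 52: heading 300 -> 248
FD 14: (30.445,15.268) -> (25.2,2.287) [heading=248, draw]
RT 72: heading 248 -> 176
RT 15: heading 176 -> 161
BK 20: (25.2,2.287) -> (44.111,-4.224) [heading=161, draw]
LT 45: heading 161 -> 206
Final: pos=(44.111,-4.224), heading=206, 7 segment(s) drawn
Segments drawn: 7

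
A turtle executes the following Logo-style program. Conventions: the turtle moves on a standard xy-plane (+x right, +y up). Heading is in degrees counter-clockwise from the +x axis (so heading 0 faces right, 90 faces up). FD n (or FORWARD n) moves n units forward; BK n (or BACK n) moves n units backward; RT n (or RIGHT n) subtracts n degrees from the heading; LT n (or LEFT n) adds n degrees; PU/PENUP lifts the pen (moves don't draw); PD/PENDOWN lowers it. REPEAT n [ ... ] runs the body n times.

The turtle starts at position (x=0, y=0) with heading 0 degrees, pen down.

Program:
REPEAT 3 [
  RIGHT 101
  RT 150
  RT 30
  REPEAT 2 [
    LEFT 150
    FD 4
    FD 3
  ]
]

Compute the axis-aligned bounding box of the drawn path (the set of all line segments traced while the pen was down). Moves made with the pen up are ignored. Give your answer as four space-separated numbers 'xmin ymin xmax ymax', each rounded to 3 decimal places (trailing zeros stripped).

Answer: -4.592 -12.175 8.366 0

Derivation:
Executing turtle program step by step:
Start: pos=(0,0), heading=0, pen down
REPEAT 3 [
  -- iteration 1/3 --
  RT 101: heading 0 -> 259
  RT 150: heading 259 -> 109
  RT 30: heading 109 -> 79
  REPEAT 2 [
    -- iteration 1/2 --
    LT 150: heading 79 -> 229
    FD 4: (0,0) -> (-2.624,-3.019) [heading=229, draw]
    FD 3: (-2.624,-3.019) -> (-4.592,-5.283) [heading=229, draw]
    -- iteration 2/2 --
    LT 150: heading 229 -> 19
    FD 4: (-4.592,-5.283) -> (-0.81,-3.981) [heading=19, draw]
    FD 3: (-0.81,-3.981) -> (2.026,-3.004) [heading=19, draw]
  ]
  -- iteration 2/3 --
  RT 101: heading 19 -> 278
  RT 150: heading 278 -> 128
  RT 30: heading 128 -> 98
  REPEAT 2 [
    -- iteration 1/2 --
    LT 150: heading 98 -> 248
    FD 4: (2.026,-3.004) -> (0.528,-6.713) [heading=248, draw]
    FD 3: (0.528,-6.713) -> (-0.596,-9.494) [heading=248, draw]
    -- iteration 2/2 --
    LT 150: heading 248 -> 38
    FD 4: (-0.596,-9.494) -> (2.556,-7.032) [heading=38, draw]
    FD 3: (2.556,-7.032) -> (4.92,-5.185) [heading=38, draw]
  ]
  -- iteration 3/3 --
  RT 101: heading 38 -> 297
  RT 150: heading 297 -> 147
  RT 30: heading 147 -> 117
  REPEAT 2 [
    -- iteration 1/2 --
    LT 150: heading 117 -> 267
    FD 4: (4.92,-5.185) -> (4.711,-9.179) [heading=267, draw]
    FD 3: (4.711,-9.179) -> (4.554,-12.175) [heading=267, draw]
    -- iteration 2/2 --
    LT 150: heading 267 -> 57
    FD 4: (4.554,-12.175) -> (6.732,-8.82) [heading=57, draw]
    FD 3: (6.732,-8.82) -> (8.366,-6.304) [heading=57, draw]
  ]
]
Final: pos=(8.366,-6.304), heading=57, 12 segment(s) drawn

Segment endpoints: x in {-4.592, -2.624, -0.81, -0.596, 0, 0.528, 2.026, 2.556, 4.554, 4.711, 4.92, 6.732, 8.366}, y in {-12.175, -9.494, -9.179, -8.82, -7.032, -6.713, -6.304, -5.283, -5.185, -3.981, -3.019, -3.004, 0}
xmin=-4.592, ymin=-12.175, xmax=8.366, ymax=0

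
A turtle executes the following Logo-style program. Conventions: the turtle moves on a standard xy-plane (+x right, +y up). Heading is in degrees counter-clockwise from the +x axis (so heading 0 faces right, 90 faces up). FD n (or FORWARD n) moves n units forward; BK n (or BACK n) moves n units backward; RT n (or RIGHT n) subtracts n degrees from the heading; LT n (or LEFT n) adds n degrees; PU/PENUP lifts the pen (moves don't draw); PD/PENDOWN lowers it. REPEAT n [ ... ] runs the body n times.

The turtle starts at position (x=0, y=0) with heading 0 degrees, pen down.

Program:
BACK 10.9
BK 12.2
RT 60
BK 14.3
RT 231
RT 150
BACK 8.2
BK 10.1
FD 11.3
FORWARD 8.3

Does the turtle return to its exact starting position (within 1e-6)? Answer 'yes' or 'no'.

Answer: no

Derivation:
Executing turtle program step by step:
Start: pos=(0,0), heading=0, pen down
BK 10.9: (0,0) -> (-10.9,0) [heading=0, draw]
BK 12.2: (-10.9,0) -> (-23.1,0) [heading=0, draw]
RT 60: heading 0 -> 300
BK 14.3: (-23.1,0) -> (-30.25,12.384) [heading=300, draw]
RT 231: heading 300 -> 69
RT 150: heading 69 -> 279
BK 8.2: (-30.25,12.384) -> (-31.533,20.483) [heading=279, draw]
BK 10.1: (-31.533,20.483) -> (-33.113,30.459) [heading=279, draw]
FD 11.3: (-33.113,30.459) -> (-31.345,19.298) [heading=279, draw]
FD 8.3: (-31.345,19.298) -> (-30.047,11.1) [heading=279, draw]
Final: pos=(-30.047,11.1), heading=279, 7 segment(s) drawn

Start position: (0, 0)
Final position: (-30.047, 11.1)
Distance = 32.031; >= 1e-6 -> NOT closed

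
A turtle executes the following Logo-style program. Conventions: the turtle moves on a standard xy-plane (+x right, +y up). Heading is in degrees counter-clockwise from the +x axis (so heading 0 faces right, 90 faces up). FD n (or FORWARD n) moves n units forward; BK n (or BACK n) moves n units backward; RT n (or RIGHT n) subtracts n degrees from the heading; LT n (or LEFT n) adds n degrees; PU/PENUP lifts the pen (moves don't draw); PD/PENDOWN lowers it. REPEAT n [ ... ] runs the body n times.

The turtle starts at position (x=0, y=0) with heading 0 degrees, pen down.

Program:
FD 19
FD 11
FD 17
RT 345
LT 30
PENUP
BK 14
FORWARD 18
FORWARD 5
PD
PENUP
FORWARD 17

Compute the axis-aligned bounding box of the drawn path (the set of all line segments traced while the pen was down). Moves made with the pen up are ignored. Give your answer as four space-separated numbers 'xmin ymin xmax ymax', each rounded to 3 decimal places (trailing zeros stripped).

Executing turtle program step by step:
Start: pos=(0,0), heading=0, pen down
FD 19: (0,0) -> (19,0) [heading=0, draw]
FD 11: (19,0) -> (30,0) [heading=0, draw]
FD 17: (30,0) -> (47,0) [heading=0, draw]
RT 345: heading 0 -> 15
LT 30: heading 15 -> 45
PU: pen up
BK 14: (47,0) -> (37.101,-9.899) [heading=45, move]
FD 18: (37.101,-9.899) -> (49.828,2.828) [heading=45, move]
FD 5: (49.828,2.828) -> (53.364,6.364) [heading=45, move]
PD: pen down
PU: pen up
FD 17: (53.364,6.364) -> (65.385,18.385) [heading=45, move]
Final: pos=(65.385,18.385), heading=45, 3 segment(s) drawn

Segment endpoints: x in {0, 19, 30, 47}, y in {0}
xmin=0, ymin=0, xmax=47, ymax=0

Answer: 0 0 47 0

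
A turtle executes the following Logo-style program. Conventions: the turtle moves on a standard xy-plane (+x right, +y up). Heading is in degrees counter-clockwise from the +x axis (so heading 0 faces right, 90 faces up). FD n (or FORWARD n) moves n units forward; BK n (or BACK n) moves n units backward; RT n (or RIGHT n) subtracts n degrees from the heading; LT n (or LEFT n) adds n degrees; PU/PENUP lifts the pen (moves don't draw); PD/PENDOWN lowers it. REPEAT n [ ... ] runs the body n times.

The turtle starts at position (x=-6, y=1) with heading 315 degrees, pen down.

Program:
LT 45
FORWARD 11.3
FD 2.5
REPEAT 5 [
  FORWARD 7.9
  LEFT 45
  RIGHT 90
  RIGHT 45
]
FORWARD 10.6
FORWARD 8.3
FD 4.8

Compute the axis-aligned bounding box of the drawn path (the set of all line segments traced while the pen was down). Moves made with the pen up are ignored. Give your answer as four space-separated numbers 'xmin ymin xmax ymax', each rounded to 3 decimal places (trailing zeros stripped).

Executing turtle program step by step:
Start: pos=(-6,1), heading=315, pen down
LT 45: heading 315 -> 0
FD 11.3: (-6,1) -> (5.3,1) [heading=0, draw]
FD 2.5: (5.3,1) -> (7.8,1) [heading=0, draw]
REPEAT 5 [
  -- iteration 1/5 --
  FD 7.9: (7.8,1) -> (15.7,1) [heading=0, draw]
  LT 45: heading 0 -> 45
  RT 90: heading 45 -> 315
  RT 45: heading 315 -> 270
  -- iteration 2/5 --
  FD 7.9: (15.7,1) -> (15.7,-6.9) [heading=270, draw]
  LT 45: heading 270 -> 315
  RT 90: heading 315 -> 225
  RT 45: heading 225 -> 180
  -- iteration 3/5 --
  FD 7.9: (15.7,-6.9) -> (7.8,-6.9) [heading=180, draw]
  LT 45: heading 180 -> 225
  RT 90: heading 225 -> 135
  RT 45: heading 135 -> 90
  -- iteration 4/5 --
  FD 7.9: (7.8,-6.9) -> (7.8,1) [heading=90, draw]
  LT 45: heading 90 -> 135
  RT 90: heading 135 -> 45
  RT 45: heading 45 -> 0
  -- iteration 5/5 --
  FD 7.9: (7.8,1) -> (15.7,1) [heading=0, draw]
  LT 45: heading 0 -> 45
  RT 90: heading 45 -> 315
  RT 45: heading 315 -> 270
]
FD 10.6: (15.7,1) -> (15.7,-9.6) [heading=270, draw]
FD 8.3: (15.7,-9.6) -> (15.7,-17.9) [heading=270, draw]
FD 4.8: (15.7,-17.9) -> (15.7,-22.7) [heading=270, draw]
Final: pos=(15.7,-22.7), heading=270, 10 segment(s) drawn

Segment endpoints: x in {-6, 5.3, 7.8, 7.8, 7.8, 15.7, 15.7}, y in {-22.7, -17.9, -9.6, -6.9, -6.9, 1, 1, 1, 1, 1}
xmin=-6, ymin=-22.7, xmax=15.7, ymax=1

Answer: -6 -22.7 15.7 1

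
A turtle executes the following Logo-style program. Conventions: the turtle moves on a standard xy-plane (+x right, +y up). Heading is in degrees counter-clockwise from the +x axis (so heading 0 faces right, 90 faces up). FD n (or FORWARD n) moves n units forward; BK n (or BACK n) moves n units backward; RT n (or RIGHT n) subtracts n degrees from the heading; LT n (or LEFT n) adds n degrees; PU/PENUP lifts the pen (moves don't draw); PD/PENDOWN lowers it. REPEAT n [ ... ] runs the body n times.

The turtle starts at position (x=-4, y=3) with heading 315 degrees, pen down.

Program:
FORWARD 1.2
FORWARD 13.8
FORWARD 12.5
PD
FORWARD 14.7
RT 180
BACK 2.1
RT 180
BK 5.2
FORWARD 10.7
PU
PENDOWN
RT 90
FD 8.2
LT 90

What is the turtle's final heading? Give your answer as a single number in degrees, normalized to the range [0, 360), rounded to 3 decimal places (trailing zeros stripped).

Executing turtle program step by step:
Start: pos=(-4,3), heading=315, pen down
FD 1.2: (-4,3) -> (-3.151,2.151) [heading=315, draw]
FD 13.8: (-3.151,2.151) -> (6.607,-7.607) [heading=315, draw]
FD 12.5: (6.607,-7.607) -> (15.445,-16.445) [heading=315, draw]
PD: pen down
FD 14.7: (15.445,-16.445) -> (25.84,-26.84) [heading=315, draw]
RT 180: heading 315 -> 135
BK 2.1: (25.84,-26.84) -> (27.325,-28.325) [heading=135, draw]
RT 180: heading 135 -> 315
BK 5.2: (27.325,-28.325) -> (23.648,-24.648) [heading=315, draw]
FD 10.7: (23.648,-24.648) -> (31.214,-32.214) [heading=315, draw]
PU: pen up
PD: pen down
RT 90: heading 315 -> 225
FD 8.2: (31.214,-32.214) -> (25.416,-38.012) [heading=225, draw]
LT 90: heading 225 -> 315
Final: pos=(25.416,-38.012), heading=315, 8 segment(s) drawn

Answer: 315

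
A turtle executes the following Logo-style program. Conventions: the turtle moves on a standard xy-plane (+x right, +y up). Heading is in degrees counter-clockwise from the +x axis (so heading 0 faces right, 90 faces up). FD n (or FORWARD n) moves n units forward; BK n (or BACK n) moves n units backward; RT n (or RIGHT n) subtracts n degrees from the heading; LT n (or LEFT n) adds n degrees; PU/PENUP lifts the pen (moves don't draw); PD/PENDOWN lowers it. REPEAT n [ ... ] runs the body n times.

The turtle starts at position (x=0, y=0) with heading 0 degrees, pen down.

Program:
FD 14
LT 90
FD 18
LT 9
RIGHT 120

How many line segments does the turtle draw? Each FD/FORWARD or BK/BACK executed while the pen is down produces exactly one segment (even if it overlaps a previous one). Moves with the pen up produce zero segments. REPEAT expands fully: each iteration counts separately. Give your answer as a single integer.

Executing turtle program step by step:
Start: pos=(0,0), heading=0, pen down
FD 14: (0,0) -> (14,0) [heading=0, draw]
LT 90: heading 0 -> 90
FD 18: (14,0) -> (14,18) [heading=90, draw]
LT 9: heading 90 -> 99
RT 120: heading 99 -> 339
Final: pos=(14,18), heading=339, 2 segment(s) drawn
Segments drawn: 2

Answer: 2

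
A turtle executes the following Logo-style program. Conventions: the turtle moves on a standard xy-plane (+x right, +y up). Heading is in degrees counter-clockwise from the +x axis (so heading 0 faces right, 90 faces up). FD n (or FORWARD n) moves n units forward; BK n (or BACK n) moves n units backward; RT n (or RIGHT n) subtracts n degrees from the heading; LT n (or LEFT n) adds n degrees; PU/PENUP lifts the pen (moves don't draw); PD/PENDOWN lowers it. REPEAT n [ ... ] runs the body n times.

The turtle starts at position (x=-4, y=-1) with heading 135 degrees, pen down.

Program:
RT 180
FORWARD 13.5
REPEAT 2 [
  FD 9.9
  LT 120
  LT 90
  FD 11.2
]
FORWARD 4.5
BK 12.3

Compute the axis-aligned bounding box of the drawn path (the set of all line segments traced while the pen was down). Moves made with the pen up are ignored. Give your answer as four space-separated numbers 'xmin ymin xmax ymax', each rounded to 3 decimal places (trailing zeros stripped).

Executing turtle program step by step:
Start: pos=(-4,-1), heading=135, pen down
RT 180: heading 135 -> 315
FD 13.5: (-4,-1) -> (5.546,-10.546) [heading=315, draw]
REPEAT 2 [
  -- iteration 1/2 --
  FD 9.9: (5.546,-10.546) -> (12.546,-17.546) [heading=315, draw]
  LT 120: heading 315 -> 75
  LT 90: heading 75 -> 165
  FD 11.2: (12.546,-17.546) -> (1.728,-14.648) [heading=165, draw]
  -- iteration 2/2 --
  FD 9.9: (1.728,-14.648) -> (-7.835,-12.085) [heading=165, draw]
  LT 120: heading 165 -> 285
  LT 90: heading 285 -> 15
  FD 11.2: (-7.835,-12.085) -> (2.984,-9.186) [heading=15, draw]
]
FD 4.5: (2.984,-9.186) -> (7.33,-8.022) [heading=15, draw]
BK 12.3: (7.33,-8.022) -> (-4.551,-11.205) [heading=15, draw]
Final: pos=(-4.551,-11.205), heading=15, 7 segment(s) drawn

Segment endpoints: x in {-7.835, -4.551, -4, 1.728, 2.984, 5.546, 7.33, 12.546}, y in {-17.546, -14.648, -12.085, -11.205, -10.546, -9.186, -8.022, -1}
xmin=-7.835, ymin=-17.546, xmax=12.546, ymax=-1

Answer: -7.835 -17.546 12.546 -1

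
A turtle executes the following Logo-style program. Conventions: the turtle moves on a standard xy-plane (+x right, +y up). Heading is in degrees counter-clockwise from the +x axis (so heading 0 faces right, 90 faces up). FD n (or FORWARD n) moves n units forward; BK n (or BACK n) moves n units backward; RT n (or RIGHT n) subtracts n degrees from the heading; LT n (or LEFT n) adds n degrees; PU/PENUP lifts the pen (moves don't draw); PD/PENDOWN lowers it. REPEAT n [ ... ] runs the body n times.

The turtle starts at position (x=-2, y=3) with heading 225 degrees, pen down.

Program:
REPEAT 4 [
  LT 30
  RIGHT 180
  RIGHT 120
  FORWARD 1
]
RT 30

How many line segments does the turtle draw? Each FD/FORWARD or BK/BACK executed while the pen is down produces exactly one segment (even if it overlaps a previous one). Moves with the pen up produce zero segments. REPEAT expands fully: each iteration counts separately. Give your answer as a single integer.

Executing turtle program step by step:
Start: pos=(-2,3), heading=225, pen down
REPEAT 4 [
  -- iteration 1/4 --
  LT 30: heading 225 -> 255
  RT 180: heading 255 -> 75
  RT 120: heading 75 -> 315
  FD 1: (-2,3) -> (-1.293,2.293) [heading=315, draw]
  -- iteration 2/4 --
  LT 30: heading 315 -> 345
  RT 180: heading 345 -> 165
  RT 120: heading 165 -> 45
  FD 1: (-1.293,2.293) -> (-0.586,3) [heading=45, draw]
  -- iteration 3/4 --
  LT 30: heading 45 -> 75
  RT 180: heading 75 -> 255
  RT 120: heading 255 -> 135
  FD 1: (-0.586,3) -> (-1.293,3.707) [heading=135, draw]
  -- iteration 4/4 --
  LT 30: heading 135 -> 165
  RT 180: heading 165 -> 345
  RT 120: heading 345 -> 225
  FD 1: (-1.293,3.707) -> (-2,3) [heading=225, draw]
]
RT 30: heading 225 -> 195
Final: pos=(-2,3), heading=195, 4 segment(s) drawn
Segments drawn: 4

Answer: 4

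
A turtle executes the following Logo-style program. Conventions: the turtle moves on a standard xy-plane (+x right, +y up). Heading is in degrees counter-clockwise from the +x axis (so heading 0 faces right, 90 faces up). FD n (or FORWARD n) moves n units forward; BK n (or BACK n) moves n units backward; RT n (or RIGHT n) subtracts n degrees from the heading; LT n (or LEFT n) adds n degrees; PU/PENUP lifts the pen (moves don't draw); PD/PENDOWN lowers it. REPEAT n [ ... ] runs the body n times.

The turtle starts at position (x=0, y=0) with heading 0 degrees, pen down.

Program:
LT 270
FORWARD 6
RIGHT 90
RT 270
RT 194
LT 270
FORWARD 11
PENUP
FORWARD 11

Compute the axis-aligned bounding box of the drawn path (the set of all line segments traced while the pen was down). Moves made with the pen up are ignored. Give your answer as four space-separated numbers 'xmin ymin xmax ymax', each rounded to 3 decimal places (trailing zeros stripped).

Executing turtle program step by step:
Start: pos=(0,0), heading=0, pen down
LT 270: heading 0 -> 270
FD 6: (0,0) -> (0,-6) [heading=270, draw]
RT 90: heading 270 -> 180
RT 270: heading 180 -> 270
RT 194: heading 270 -> 76
LT 270: heading 76 -> 346
FD 11: (0,-6) -> (10.673,-8.661) [heading=346, draw]
PU: pen up
FD 11: (10.673,-8.661) -> (21.347,-11.322) [heading=346, move]
Final: pos=(21.347,-11.322), heading=346, 2 segment(s) drawn

Segment endpoints: x in {0, 0, 10.673}, y in {-8.661, -6, 0}
xmin=0, ymin=-8.661, xmax=10.673, ymax=0

Answer: 0 -8.661 10.673 0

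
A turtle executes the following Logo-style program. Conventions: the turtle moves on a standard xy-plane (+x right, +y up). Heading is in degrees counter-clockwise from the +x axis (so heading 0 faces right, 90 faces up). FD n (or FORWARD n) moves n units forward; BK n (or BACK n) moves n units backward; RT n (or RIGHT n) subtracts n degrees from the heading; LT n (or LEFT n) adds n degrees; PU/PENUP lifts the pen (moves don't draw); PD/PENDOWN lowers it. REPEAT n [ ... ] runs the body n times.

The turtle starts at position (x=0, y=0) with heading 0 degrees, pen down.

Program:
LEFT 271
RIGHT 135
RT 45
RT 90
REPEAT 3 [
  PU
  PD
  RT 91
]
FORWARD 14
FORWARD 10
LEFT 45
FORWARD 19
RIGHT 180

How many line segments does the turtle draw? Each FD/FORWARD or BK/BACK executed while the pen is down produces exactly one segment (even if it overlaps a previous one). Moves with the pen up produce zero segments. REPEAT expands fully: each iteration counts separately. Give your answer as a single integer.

Answer: 3

Derivation:
Executing turtle program step by step:
Start: pos=(0,0), heading=0, pen down
LT 271: heading 0 -> 271
RT 135: heading 271 -> 136
RT 45: heading 136 -> 91
RT 90: heading 91 -> 1
REPEAT 3 [
  -- iteration 1/3 --
  PU: pen up
  PD: pen down
  RT 91: heading 1 -> 270
  -- iteration 2/3 --
  PU: pen up
  PD: pen down
  RT 91: heading 270 -> 179
  -- iteration 3/3 --
  PU: pen up
  PD: pen down
  RT 91: heading 179 -> 88
]
FD 14: (0,0) -> (0.489,13.991) [heading=88, draw]
FD 10: (0.489,13.991) -> (0.838,23.985) [heading=88, draw]
LT 45: heading 88 -> 133
FD 19: (0.838,23.985) -> (-12.12,37.881) [heading=133, draw]
RT 180: heading 133 -> 313
Final: pos=(-12.12,37.881), heading=313, 3 segment(s) drawn
Segments drawn: 3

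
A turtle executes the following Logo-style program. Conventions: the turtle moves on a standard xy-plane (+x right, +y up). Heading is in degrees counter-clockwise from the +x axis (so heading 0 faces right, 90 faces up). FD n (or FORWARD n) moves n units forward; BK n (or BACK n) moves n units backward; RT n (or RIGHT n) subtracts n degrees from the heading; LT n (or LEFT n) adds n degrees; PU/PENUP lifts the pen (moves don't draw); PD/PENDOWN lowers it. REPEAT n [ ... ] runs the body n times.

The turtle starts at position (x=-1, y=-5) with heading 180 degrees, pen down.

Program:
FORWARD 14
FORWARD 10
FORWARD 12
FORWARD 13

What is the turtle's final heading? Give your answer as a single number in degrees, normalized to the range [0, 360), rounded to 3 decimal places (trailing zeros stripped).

Executing turtle program step by step:
Start: pos=(-1,-5), heading=180, pen down
FD 14: (-1,-5) -> (-15,-5) [heading=180, draw]
FD 10: (-15,-5) -> (-25,-5) [heading=180, draw]
FD 12: (-25,-5) -> (-37,-5) [heading=180, draw]
FD 13: (-37,-5) -> (-50,-5) [heading=180, draw]
Final: pos=(-50,-5), heading=180, 4 segment(s) drawn

Answer: 180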